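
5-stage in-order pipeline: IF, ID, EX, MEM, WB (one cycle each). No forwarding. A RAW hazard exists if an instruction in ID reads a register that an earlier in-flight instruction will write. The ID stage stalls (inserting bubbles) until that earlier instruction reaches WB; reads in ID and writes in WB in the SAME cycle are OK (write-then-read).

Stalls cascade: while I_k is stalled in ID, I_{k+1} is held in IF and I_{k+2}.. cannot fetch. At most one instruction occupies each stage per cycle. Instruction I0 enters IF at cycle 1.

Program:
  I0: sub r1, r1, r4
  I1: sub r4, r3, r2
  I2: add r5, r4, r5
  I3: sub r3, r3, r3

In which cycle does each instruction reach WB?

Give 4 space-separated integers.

Answer: 5 6 9 10

Derivation:
I0 sub r1 <- r1,r4: IF@1 ID@2 stall=0 (-) EX@3 MEM@4 WB@5
I1 sub r4 <- r3,r2: IF@2 ID@3 stall=0 (-) EX@4 MEM@5 WB@6
I2 add r5 <- r4,r5: IF@3 ID@4 stall=2 (RAW on I1.r4 (WB@6)) EX@7 MEM@8 WB@9
I3 sub r3 <- r3,r3: IF@4 ID@7 stall=0 (-) EX@8 MEM@9 WB@10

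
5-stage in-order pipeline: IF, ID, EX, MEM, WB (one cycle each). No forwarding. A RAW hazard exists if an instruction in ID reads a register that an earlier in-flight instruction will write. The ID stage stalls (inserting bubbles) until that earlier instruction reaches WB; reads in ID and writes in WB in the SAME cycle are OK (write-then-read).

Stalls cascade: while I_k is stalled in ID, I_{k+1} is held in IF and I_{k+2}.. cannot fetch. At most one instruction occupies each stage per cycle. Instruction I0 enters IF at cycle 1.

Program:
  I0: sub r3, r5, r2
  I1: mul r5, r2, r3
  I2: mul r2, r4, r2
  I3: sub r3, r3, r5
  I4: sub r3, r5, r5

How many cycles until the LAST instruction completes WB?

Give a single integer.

Answer: 12

Derivation:
I0 sub r3 <- r5,r2: IF@1 ID@2 stall=0 (-) EX@3 MEM@4 WB@5
I1 mul r5 <- r2,r3: IF@2 ID@3 stall=2 (RAW on I0.r3 (WB@5)) EX@6 MEM@7 WB@8
I2 mul r2 <- r4,r2: IF@3 ID@6 stall=0 (-) EX@7 MEM@8 WB@9
I3 sub r3 <- r3,r5: IF@6 ID@7 stall=1 (RAW on I1.r5 (WB@8)) EX@9 MEM@10 WB@11
I4 sub r3 <- r5,r5: IF@7 ID@9 stall=0 (-) EX@10 MEM@11 WB@12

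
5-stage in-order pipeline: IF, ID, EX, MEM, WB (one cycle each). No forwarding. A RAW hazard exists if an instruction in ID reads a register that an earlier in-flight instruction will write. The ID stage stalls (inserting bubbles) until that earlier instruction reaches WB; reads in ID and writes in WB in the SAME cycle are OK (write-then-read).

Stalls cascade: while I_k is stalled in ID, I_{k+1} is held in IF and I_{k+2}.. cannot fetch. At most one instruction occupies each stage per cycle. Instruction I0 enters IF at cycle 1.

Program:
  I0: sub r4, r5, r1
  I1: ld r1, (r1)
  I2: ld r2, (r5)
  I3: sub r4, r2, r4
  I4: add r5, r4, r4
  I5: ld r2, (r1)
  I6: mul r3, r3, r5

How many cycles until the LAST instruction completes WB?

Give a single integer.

I0 sub r4 <- r5,r1: IF@1 ID@2 stall=0 (-) EX@3 MEM@4 WB@5
I1 ld r1 <- r1: IF@2 ID@3 stall=0 (-) EX@4 MEM@5 WB@6
I2 ld r2 <- r5: IF@3 ID@4 stall=0 (-) EX@5 MEM@6 WB@7
I3 sub r4 <- r2,r4: IF@4 ID@5 stall=2 (RAW on I2.r2 (WB@7)) EX@8 MEM@9 WB@10
I4 add r5 <- r4,r4: IF@5 ID@8 stall=2 (RAW on I3.r4 (WB@10)) EX@11 MEM@12 WB@13
I5 ld r2 <- r1: IF@8 ID@11 stall=0 (-) EX@12 MEM@13 WB@14
I6 mul r3 <- r3,r5: IF@11 ID@12 stall=1 (RAW on I4.r5 (WB@13)) EX@14 MEM@15 WB@16

Answer: 16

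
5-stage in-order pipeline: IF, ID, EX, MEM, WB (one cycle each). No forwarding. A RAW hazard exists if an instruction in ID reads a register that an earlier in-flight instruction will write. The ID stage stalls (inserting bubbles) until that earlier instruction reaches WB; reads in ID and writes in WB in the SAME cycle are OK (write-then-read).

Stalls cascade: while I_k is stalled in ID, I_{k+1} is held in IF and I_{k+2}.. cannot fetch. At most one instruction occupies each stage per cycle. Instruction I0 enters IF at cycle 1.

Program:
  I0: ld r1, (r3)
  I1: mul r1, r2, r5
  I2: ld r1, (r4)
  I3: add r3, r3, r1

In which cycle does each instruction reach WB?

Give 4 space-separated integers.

I0 ld r1 <- r3: IF@1 ID@2 stall=0 (-) EX@3 MEM@4 WB@5
I1 mul r1 <- r2,r5: IF@2 ID@3 stall=0 (-) EX@4 MEM@5 WB@6
I2 ld r1 <- r4: IF@3 ID@4 stall=0 (-) EX@5 MEM@6 WB@7
I3 add r3 <- r3,r1: IF@4 ID@5 stall=2 (RAW on I2.r1 (WB@7)) EX@8 MEM@9 WB@10

Answer: 5 6 7 10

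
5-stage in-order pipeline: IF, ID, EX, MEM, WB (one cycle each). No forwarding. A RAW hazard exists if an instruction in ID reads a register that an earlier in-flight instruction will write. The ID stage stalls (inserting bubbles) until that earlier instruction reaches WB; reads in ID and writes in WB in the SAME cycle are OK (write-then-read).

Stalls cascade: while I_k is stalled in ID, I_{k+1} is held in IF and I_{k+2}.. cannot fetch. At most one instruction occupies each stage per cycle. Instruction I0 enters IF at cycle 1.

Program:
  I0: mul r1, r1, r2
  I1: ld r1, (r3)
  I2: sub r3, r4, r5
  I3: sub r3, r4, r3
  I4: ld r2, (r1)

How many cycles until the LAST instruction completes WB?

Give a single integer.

Answer: 11

Derivation:
I0 mul r1 <- r1,r2: IF@1 ID@2 stall=0 (-) EX@3 MEM@4 WB@5
I1 ld r1 <- r3: IF@2 ID@3 stall=0 (-) EX@4 MEM@5 WB@6
I2 sub r3 <- r4,r5: IF@3 ID@4 stall=0 (-) EX@5 MEM@6 WB@7
I3 sub r3 <- r4,r3: IF@4 ID@5 stall=2 (RAW on I2.r3 (WB@7)) EX@8 MEM@9 WB@10
I4 ld r2 <- r1: IF@5 ID@8 stall=0 (-) EX@9 MEM@10 WB@11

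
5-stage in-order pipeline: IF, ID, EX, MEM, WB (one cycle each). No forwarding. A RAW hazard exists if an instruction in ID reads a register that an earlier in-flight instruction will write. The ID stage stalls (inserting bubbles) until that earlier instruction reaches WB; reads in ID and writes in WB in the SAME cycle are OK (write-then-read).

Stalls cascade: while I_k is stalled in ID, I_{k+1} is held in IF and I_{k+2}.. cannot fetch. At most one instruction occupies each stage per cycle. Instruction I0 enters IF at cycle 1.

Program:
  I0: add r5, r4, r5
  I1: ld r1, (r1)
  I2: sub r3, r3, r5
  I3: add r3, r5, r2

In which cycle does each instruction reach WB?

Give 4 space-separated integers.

I0 add r5 <- r4,r5: IF@1 ID@2 stall=0 (-) EX@3 MEM@4 WB@5
I1 ld r1 <- r1: IF@2 ID@3 stall=0 (-) EX@4 MEM@5 WB@6
I2 sub r3 <- r3,r5: IF@3 ID@4 stall=1 (RAW on I0.r5 (WB@5)) EX@6 MEM@7 WB@8
I3 add r3 <- r5,r2: IF@4 ID@6 stall=0 (-) EX@7 MEM@8 WB@9

Answer: 5 6 8 9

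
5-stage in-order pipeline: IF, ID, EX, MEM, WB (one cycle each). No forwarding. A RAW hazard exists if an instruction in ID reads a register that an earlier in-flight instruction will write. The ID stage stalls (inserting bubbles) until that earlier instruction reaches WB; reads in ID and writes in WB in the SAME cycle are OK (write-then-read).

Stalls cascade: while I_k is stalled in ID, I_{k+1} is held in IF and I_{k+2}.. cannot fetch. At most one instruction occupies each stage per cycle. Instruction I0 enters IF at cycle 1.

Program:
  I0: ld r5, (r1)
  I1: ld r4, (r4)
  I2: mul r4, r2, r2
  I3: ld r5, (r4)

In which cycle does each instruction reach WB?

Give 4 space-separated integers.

I0 ld r5 <- r1: IF@1 ID@2 stall=0 (-) EX@3 MEM@4 WB@5
I1 ld r4 <- r4: IF@2 ID@3 stall=0 (-) EX@4 MEM@5 WB@6
I2 mul r4 <- r2,r2: IF@3 ID@4 stall=0 (-) EX@5 MEM@6 WB@7
I3 ld r5 <- r4: IF@4 ID@5 stall=2 (RAW on I2.r4 (WB@7)) EX@8 MEM@9 WB@10

Answer: 5 6 7 10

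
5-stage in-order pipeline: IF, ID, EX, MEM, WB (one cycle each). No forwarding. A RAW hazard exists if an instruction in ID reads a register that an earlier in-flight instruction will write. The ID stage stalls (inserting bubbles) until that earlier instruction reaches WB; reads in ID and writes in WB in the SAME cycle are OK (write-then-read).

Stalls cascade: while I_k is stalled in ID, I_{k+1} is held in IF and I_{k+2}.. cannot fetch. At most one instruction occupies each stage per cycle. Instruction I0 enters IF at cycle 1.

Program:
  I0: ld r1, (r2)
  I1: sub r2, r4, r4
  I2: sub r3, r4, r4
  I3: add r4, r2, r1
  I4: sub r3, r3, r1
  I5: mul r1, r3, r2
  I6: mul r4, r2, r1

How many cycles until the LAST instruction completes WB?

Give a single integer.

Answer: 16

Derivation:
I0 ld r1 <- r2: IF@1 ID@2 stall=0 (-) EX@3 MEM@4 WB@5
I1 sub r2 <- r4,r4: IF@2 ID@3 stall=0 (-) EX@4 MEM@5 WB@6
I2 sub r3 <- r4,r4: IF@3 ID@4 stall=0 (-) EX@5 MEM@6 WB@7
I3 add r4 <- r2,r1: IF@4 ID@5 stall=1 (RAW on I1.r2 (WB@6)) EX@7 MEM@8 WB@9
I4 sub r3 <- r3,r1: IF@5 ID@7 stall=0 (-) EX@8 MEM@9 WB@10
I5 mul r1 <- r3,r2: IF@7 ID@8 stall=2 (RAW on I4.r3 (WB@10)) EX@11 MEM@12 WB@13
I6 mul r4 <- r2,r1: IF@8 ID@11 stall=2 (RAW on I5.r1 (WB@13)) EX@14 MEM@15 WB@16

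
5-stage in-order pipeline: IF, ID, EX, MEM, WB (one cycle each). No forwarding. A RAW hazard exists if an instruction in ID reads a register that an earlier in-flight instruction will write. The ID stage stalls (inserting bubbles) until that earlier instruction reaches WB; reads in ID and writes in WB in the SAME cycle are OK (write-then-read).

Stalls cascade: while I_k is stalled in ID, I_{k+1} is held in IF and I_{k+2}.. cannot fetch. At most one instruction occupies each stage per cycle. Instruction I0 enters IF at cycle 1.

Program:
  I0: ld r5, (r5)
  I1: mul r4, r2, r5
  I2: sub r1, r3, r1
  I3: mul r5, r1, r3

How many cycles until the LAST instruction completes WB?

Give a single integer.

Answer: 12

Derivation:
I0 ld r5 <- r5: IF@1 ID@2 stall=0 (-) EX@3 MEM@4 WB@5
I1 mul r4 <- r2,r5: IF@2 ID@3 stall=2 (RAW on I0.r5 (WB@5)) EX@6 MEM@7 WB@8
I2 sub r1 <- r3,r1: IF@3 ID@6 stall=0 (-) EX@7 MEM@8 WB@9
I3 mul r5 <- r1,r3: IF@6 ID@7 stall=2 (RAW on I2.r1 (WB@9)) EX@10 MEM@11 WB@12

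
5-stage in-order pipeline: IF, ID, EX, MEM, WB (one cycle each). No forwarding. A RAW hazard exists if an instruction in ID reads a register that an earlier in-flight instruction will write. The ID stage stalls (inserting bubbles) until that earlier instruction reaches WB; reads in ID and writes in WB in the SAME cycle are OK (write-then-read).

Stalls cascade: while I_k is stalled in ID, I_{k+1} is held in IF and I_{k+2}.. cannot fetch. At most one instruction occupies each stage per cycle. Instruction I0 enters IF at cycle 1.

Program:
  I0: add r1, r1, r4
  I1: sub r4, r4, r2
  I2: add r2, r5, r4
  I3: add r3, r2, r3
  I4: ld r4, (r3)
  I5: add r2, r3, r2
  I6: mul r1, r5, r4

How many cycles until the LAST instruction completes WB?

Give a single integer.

I0 add r1 <- r1,r4: IF@1 ID@2 stall=0 (-) EX@3 MEM@4 WB@5
I1 sub r4 <- r4,r2: IF@2 ID@3 stall=0 (-) EX@4 MEM@5 WB@6
I2 add r2 <- r5,r4: IF@3 ID@4 stall=2 (RAW on I1.r4 (WB@6)) EX@7 MEM@8 WB@9
I3 add r3 <- r2,r3: IF@4 ID@7 stall=2 (RAW on I2.r2 (WB@9)) EX@10 MEM@11 WB@12
I4 ld r4 <- r3: IF@7 ID@10 stall=2 (RAW on I3.r3 (WB@12)) EX@13 MEM@14 WB@15
I5 add r2 <- r3,r2: IF@10 ID@13 stall=0 (-) EX@14 MEM@15 WB@16
I6 mul r1 <- r5,r4: IF@13 ID@14 stall=1 (RAW on I4.r4 (WB@15)) EX@16 MEM@17 WB@18

Answer: 18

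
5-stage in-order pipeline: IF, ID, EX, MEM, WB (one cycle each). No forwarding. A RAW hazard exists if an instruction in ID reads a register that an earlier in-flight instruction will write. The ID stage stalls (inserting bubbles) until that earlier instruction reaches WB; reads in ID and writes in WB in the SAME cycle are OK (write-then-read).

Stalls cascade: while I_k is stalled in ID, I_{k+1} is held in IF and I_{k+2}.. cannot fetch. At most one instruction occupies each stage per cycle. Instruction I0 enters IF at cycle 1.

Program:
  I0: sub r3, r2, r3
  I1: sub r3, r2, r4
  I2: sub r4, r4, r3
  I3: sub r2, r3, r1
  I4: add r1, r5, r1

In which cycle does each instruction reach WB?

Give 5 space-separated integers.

I0 sub r3 <- r2,r3: IF@1 ID@2 stall=0 (-) EX@3 MEM@4 WB@5
I1 sub r3 <- r2,r4: IF@2 ID@3 stall=0 (-) EX@4 MEM@5 WB@6
I2 sub r4 <- r4,r3: IF@3 ID@4 stall=2 (RAW on I1.r3 (WB@6)) EX@7 MEM@8 WB@9
I3 sub r2 <- r3,r1: IF@4 ID@7 stall=0 (-) EX@8 MEM@9 WB@10
I4 add r1 <- r5,r1: IF@7 ID@8 stall=0 (-) EX@9 MEM@10 WB@11

Answer: 5 6 9 10 11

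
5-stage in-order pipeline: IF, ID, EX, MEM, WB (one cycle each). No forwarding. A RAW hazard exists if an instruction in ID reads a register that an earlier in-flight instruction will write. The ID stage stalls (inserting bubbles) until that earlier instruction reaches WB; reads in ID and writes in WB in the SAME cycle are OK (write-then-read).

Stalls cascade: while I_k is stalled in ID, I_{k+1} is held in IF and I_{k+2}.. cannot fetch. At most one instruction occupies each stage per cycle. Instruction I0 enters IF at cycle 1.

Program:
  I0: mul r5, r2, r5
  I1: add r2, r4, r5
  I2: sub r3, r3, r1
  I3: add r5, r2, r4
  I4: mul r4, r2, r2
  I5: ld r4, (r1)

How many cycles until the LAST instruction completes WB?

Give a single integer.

Answer: 13

Derivation:
I0 mul r5 <- r2,r5: IF@1 ID@2 stall=0 (-) EX@3 MEM@4 WB@5
I1 add r2 <- r4,r5: IF@2 ID@3 stall=2 (RAW on I0.r5 (WB@5)) EX@6 MEM@7 WB@8
I2 sub r3 <- r3,r1: IF@3 ID@6 stall=0 (-) EX@7 MEM@8 WB@9
I3 add r5 <- r2,r4: IF@6 ID@7 stall=1 (RAW on I1.r2 (WB@8)) EX@9 MEM@10 WB@11
I4 mul r4 <- r2,r2: IF@7 ID@9 stall=0 (-) EX@10 MEM@11 WB@12
I5 ld r4 <- r1: IF@9 ID@10 stall=0 (-) EX@11 MEM@12 WB@13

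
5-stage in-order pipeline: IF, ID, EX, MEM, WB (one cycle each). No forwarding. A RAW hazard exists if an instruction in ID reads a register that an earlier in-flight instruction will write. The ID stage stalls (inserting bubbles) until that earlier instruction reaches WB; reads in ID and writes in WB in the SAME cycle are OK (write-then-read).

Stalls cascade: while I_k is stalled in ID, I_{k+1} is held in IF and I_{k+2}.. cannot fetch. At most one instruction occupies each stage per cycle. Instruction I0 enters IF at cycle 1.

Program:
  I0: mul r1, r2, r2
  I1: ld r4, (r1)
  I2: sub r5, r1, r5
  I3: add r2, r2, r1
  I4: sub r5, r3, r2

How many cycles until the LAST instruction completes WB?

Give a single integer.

I0 mul r1 <- r2,r2: IF@1 ID@2 stall=0 (-) EX@3 MEM@4 WB@5
I1 ld r4 <- r1: IF@2 ID@3 stall=2 (RAW on I0.r1 (WB@5)) EX@6 MEM@7 WB@8
I2 sub r5 <- r1,r5: IF@3 ID@6 stall=0 (-) EX@7 MEM@8 WB@9
I3 add r2 <- r2,r1: IF@6 ID@7 stall=0 (-) EX@8 MEM@9 WB@10
I4 sub r5 <- r3,r2: IF@7 ID@8 stall=2 (RAW on I3.r2 (WB@10)) EX@11 MEM@12 WB@13

Answer: 13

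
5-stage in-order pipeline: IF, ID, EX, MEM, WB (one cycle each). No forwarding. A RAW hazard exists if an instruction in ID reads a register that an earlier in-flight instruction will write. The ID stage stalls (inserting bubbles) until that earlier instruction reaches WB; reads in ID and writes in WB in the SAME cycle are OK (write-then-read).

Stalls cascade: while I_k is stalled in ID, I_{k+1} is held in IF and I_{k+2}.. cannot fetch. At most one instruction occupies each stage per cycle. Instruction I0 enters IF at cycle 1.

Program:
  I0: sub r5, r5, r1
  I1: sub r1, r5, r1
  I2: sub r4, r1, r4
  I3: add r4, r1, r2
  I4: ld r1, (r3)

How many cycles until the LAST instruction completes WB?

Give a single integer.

Answer: 13

Derivation:
I0 sub r5 <- r5,r1: IF@1 ID@2 stall=0 (-) EX@3 MEM@4 WB@5
I1 sub r1 <- r5,r1: IF@2 ID@3 stall=2 (RAW on I0.r5 (WB@5)) EX@6 MEM@7 WB@8
I2 sub r4 <- r1,r4: IF@3 ID@6 stall=2 (RAW on I1.r1 (WB@8)) EX@9 MEM@10 WB@11
I3 add r4 <- r1,r2: IF@6 ID@9 stall=0 (-) EX@10 MEM@11 WB@12
I4 ld r1 <- r3: IF@9 ID@10 stall=0 (-) EX@11 MEM@12 WB@13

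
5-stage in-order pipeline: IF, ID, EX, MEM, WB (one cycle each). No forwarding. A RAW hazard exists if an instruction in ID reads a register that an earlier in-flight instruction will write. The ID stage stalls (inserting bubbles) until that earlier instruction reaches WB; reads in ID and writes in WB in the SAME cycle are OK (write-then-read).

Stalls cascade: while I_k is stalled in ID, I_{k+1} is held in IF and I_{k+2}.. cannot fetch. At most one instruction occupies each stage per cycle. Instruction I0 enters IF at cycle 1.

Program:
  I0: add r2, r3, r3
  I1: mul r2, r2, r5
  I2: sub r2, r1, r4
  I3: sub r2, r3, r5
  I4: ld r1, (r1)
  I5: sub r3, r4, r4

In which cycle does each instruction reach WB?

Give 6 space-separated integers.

Answer: 5 8 9 10 11 12

Derivation:
I0 add r2 <- r3,r3: IF@1 ID@2 stall=0 (-) EX@3 MEM@4 WB@5
I1 mul r2 <- r2,r5: IF@2 ID@3 stall=2 (RAW on I0.r2 (WB@5)) EX@6 MEM@7 WB@8
I2 sub r2 <- r1,r4: IF@3 ID@6 stall=0 (-) EX@7 MEM@8 WB@9
I3 sub r2 <- r3,r5: IF@6 ID@7 stall=0 (-) EX@8 MEM@9 WB@10
I4 ld r1 <- r1: IF@7 ID@8 stall=0 (-) EX@9 MEM@10 WB@11
I5 sub r3 <- r4,r4: IF@8 ID@9 stall=0 (-) EX@10 MEM@11 WB@12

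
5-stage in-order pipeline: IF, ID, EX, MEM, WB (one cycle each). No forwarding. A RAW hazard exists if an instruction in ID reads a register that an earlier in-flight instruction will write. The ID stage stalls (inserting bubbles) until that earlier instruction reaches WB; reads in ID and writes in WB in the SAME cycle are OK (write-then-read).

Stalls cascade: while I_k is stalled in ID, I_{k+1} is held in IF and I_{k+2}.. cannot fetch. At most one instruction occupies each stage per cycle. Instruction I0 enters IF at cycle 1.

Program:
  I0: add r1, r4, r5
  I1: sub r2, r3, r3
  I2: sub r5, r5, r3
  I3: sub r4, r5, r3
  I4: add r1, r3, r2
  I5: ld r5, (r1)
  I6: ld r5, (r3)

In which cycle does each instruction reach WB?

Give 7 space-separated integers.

I0 add r1 <- r4,r5: IF@1 ID@2 stall=0 (-) EX@3 MEM@4 WB@5
I1 sub r2 <- r3,r3: IF@2 ID@3 stall=0 (-) EX@4 MEM@5 WB@6
I2 sub r5 <- r5,r3: IF@3 ID@4 stall=0 (-) EX@5 MEM@6 WB@7
I3 sub r4 <- r5,r3: IF@4 ID@5 stall=2 (RAW on I2.r5 (WB@7)) EX@8 MEM@9 WB@10
I4 add r1 <- r3,r2: IF@5 ID@8 stall=0 (-) EX@9 MEM@10 WB@11
I5 ld r5 <- r1: IF@8 ID@9 stall=2 (RAW on I4.r1 (WB@11)) EX@12 MEM@13 WB@14
I6 ld r5 <- r3: IF@9 ID@12 stall=0 (-) EX@13 MEM@14 WB@15

Answer: 5 6 7 10 11 14 15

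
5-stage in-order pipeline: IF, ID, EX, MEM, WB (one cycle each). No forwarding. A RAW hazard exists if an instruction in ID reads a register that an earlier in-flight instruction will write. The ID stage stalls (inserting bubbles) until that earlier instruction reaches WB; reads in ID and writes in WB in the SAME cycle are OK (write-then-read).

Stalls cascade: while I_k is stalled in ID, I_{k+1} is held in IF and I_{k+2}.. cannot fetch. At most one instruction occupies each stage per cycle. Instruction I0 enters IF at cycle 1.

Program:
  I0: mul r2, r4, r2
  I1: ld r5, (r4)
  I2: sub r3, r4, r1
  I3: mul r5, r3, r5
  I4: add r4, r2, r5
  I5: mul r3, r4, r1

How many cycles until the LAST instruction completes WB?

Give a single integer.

Answer: 16

Derivation:
I0 mul r2 <- r4,r2: IF@1 ID@2 stall=0 (-) EX@3 MEM@4 WB@5
I1 ld r5 <- r4: IF@2 ID@3 stall=0 (-) EX@4 MEM@5 WB@6
I2 sub r3 <- r4,r1: IF@3 ID@4 stall=0 (-) EX@5 MEM@6 WB@7
I3 mul r5 <- r3,r5: IF@4 ID@5 stall=2 (RAW on I2.r3 (WB@7)) EX@8 MEM@9 WB@10
I4 add r4 <- r2,r5: IF@5 ID@8 stall=2 (RAW on I3.r5 (WB@10)) EX@11 MEM@12 WB@13
I5 mul r3 <- r4,r1: IF@8 ID@11 stall=2 (RAW on I4.r4 (WB@13)) EX@14 MEM@15 WB@16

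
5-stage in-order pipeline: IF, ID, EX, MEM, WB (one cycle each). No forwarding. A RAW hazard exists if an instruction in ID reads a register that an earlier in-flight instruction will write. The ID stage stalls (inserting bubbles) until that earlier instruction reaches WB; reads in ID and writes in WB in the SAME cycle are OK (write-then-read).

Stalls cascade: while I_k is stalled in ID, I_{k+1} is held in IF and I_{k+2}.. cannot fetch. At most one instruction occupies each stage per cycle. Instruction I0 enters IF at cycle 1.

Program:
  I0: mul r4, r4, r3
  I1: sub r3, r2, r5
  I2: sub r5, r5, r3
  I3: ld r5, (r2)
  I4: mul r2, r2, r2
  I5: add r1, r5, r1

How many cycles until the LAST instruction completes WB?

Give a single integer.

Answer: 13

Derivation:
I0 mul r4 <- r4,r3: IF@1 ID@2 stall=0 (-) EX@3 MEM@4 WB@5
I1 sub r3 <- r2,r5: IF@2 ID@3 stall=0 (-) EX@4 MEM@5 WB@6
I2 sub r5 <- r5,r3: IF@3 ID@4 stall=2 (RAW on I1.r3 (WB@6)) EX@7 MEM@8 WB@9
I3 ld r5 <- r2: IF@4 ID@7 stall=0 (-) EX@8 MEM@9 WB@10
I4 mul r2 <- r2,r2: IF@7 ID@8 stall=0 (-) EX@9 MEM@10 WB@11
I5 add r1 <- r5,r1: IF@8 ID@9 stall=1 (RAW on I3.r5 (WB@10)) EX@11 MEM@12 WB@13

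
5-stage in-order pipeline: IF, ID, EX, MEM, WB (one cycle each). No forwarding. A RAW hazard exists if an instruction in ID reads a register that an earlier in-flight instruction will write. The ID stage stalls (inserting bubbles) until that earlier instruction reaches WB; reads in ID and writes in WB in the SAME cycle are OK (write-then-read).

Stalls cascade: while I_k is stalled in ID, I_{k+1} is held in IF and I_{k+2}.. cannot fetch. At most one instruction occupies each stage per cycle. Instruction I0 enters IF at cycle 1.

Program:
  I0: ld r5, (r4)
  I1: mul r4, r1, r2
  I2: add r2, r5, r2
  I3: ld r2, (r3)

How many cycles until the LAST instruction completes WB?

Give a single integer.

Answer: 9

Derivation:
I0 ld r5 <- r4: IF@1 ID@2 stall=0 (-) EX@3 MEM@4 WB@5
I1 mul r4 <- r1,r2: IF@2 ID@3 stall=0 (-) EX@4 MEM@5 WB@6
I2 add r2 <- r5,r2: IF@3 ID@4 stall=1 (RAW on I0.r5 (WB@5)) EX@6 MEM@7 WB@8
I3 ld r2 <- r3: IF@4 ID@6 stall=0 (-) EX@7 MEM@8 WB@9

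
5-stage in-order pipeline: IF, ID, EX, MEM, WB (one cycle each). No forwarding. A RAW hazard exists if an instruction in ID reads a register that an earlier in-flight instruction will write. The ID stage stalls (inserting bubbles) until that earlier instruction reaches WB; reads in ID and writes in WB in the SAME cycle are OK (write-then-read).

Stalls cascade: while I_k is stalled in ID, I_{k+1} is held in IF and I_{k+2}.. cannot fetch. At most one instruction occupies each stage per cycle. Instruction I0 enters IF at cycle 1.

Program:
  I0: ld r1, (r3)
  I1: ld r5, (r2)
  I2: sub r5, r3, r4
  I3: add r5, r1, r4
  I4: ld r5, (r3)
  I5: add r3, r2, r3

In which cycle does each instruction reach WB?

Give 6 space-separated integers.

I0 ld r1 <- r3: IF@1 ID@2 stall=0 (-) EX@3 MEM@4 WB@5
I1 ld r5 <- r2: IF@2 ID@3 stall=0 (-) EX@4 MEM@5 WB@6
I2 sub r5 <- r3,r4: IF@3 ID@4 stall=0 (-) EX@5 MEM@6 WB@7
I3 add r5 <- r1,r4: IF@4 ID@5 stall=0 (-) EX@6 MEM@7 WB@8
I4 ld r5 <- r3: IF@5 ID@6 stall=0 (-) EX@7 MEM@8 WB@9
I5 add r3 <- r2,r3: IF@6 ID@7 stall=0 (-) EX@8 MEM@9 WB@10

Answer: 5 6 7 8 9 10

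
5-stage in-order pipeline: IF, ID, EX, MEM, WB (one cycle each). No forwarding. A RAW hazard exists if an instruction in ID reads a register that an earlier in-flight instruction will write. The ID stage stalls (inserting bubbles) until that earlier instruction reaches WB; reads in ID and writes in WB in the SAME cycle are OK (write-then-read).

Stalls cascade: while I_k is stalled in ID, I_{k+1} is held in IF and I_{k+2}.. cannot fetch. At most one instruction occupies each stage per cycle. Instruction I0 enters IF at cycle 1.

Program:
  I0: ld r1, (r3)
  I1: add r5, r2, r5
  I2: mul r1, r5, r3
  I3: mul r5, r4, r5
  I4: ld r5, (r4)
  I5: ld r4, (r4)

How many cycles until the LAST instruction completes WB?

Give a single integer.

Answer: 12

Derivation:
I0 ld r1 <- r3: IF@1 ID@2 stall=0 (-) EX@3 MEM@4 WB@5
I1 add r5 <- r2,r5: IF@2 ID@3 stall=0 (-) EX@4 MEM@5 WB@6
I2 mul r1 <- r5,r3: IF@3 ID@4 stall=2 (RAW on I1.r5 (WB@6)) EX@7 MEM@8 WB@9
I3 mul r5 <- r4,r5: IF@4 ID@7 stall=0 (-) EX@8 MEM@9 WB@10
I4 ld r5 <- r4: IF@7 ID@8 stall=0 (-) EX@9 MEM@10 WB@11
I5 ld r4 <- r4: IF@8 ID@9 stall=0 (-) EX@10 MEM@11 WB@12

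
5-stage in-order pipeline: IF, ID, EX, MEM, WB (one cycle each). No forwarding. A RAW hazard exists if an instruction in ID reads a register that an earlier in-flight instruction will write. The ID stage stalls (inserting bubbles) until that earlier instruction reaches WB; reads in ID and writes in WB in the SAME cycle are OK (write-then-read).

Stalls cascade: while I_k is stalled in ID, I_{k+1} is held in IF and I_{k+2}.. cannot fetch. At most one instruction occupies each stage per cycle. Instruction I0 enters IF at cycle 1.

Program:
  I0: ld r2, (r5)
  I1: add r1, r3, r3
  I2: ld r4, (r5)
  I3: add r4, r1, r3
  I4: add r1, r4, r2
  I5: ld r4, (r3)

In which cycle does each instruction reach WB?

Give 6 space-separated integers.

I0 ld r2 <- r5: IF@1 ID@2 stall=0 (-) EX@3 MEM@4 WB@5
I1 add r1 <- r3,r3: IF@2 ID@3 stall=0 (-) EX@4 MEM@5 WB@6
I2 ld r4 <- r5: IF@3 ID@4 stall=0 (-) EX@5 MEM@6 WB@7
I3 add r4 <- r1,r3: IF@4 ID@5 stall=1 (RAW on I1.r1 (WB@6)) EX@7 MEM@8 WB@9
I4 add r1 <- r4,r2: IF@5 ID@7 stall=2 (RAW on I3.r4 (WB@9)) EX@10 MEM@11 WB@12
I5 ld r4 <- r3: IF@7 ID@10 stall=0 (-) EX@11 MEM@12 WB@13

Answer: 5 6 7 9 12 13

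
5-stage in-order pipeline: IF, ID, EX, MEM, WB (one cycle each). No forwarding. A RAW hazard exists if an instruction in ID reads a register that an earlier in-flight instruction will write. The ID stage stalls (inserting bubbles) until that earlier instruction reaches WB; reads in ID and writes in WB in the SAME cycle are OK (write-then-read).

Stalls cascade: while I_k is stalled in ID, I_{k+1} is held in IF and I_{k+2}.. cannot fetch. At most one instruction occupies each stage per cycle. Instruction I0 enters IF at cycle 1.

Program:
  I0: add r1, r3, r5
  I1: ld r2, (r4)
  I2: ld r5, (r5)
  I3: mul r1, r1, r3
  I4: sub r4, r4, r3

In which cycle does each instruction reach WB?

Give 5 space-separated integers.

I0 add r1 <- r3,r5: IF@1 ID@2 stall=0 (-) EX@3 MEM@4 WB@5
I1 ld r2 <- r4: IF@2 ID@3 stall=0 (-) EX@4 MEM@5 WB@6
I2 ld r5 <- r5: IF@3 ID@4 stall=0 (-) EX@5 MEM@6 WB@7
I3 mul r1 <- r1,r3: IF@4 ID@5 stall=0 (-) EX@6 MEM@7 WB@8
I4 sub r4 <- r4,r3: IF@5 ID@6 stall=0 (-) EX@7 MEM@8 WB@9

Answer: 5 6 7 8 9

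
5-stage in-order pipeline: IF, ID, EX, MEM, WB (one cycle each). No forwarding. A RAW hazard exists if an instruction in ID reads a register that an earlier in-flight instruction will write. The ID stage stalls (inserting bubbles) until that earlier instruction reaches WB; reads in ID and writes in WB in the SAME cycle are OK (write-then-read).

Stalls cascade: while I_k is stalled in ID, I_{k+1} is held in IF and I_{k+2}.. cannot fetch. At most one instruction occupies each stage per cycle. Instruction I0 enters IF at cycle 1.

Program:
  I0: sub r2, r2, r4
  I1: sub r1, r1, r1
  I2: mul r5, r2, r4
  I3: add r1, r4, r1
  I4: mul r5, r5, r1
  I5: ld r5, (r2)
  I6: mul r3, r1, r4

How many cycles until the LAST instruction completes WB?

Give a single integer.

I0 sub r2 <- r2,r4: IF@1 ID@2 stall=0 (-) EX@3 MEM@4 WB@5
I1 sub r1 <- r1,r1: IF@2 ID@3 stall=0 (-) EX@4 MEM@5 WB@6
I2 mul r5 <- r2,r4: IF@3 ID@4 stall=1 (RAW on I0.r2 (WB@5)) EX@6 MEM@7 WB@8
I3 add r1 <- r4,r1: IF@4 ID@6 stall=0 (-) EX@7 MEM@8 WB@9
I4 mul r5 <- r5,r1: IF@6 ID@7 stall=2 (RAW on I3.r1 (WB@9)) EX@10 MEM@11 WB@12
I5 ld r5 <- r2: IF@7 ID@10 stall=0 (-) EX@11 MEM@12 WB@13
I6 mul r3 <- r1,r4: IF@10 ID@11 stall=0 (-) EX@12 MEM@13 WB@14

Answer: 14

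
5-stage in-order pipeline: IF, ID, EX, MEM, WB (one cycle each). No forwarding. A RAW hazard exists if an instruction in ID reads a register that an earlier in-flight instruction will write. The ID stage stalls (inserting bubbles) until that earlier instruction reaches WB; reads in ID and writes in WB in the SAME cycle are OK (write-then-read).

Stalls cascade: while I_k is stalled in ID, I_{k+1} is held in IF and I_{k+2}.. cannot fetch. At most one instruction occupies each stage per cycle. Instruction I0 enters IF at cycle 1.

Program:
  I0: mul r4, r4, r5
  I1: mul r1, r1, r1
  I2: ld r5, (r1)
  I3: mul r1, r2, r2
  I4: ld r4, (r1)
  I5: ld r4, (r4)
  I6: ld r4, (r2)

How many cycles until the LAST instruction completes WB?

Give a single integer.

Answer: 17

Derivation:
I0 mul r4 <- r4,r5: IF@1 ID@2 stall=0 (-) EX@3 MEM@4 WB@5
I1 mul r1 <- r1,r1: IF@2 ID@3 stall=0 (-) EX@4 MEM@5 WB@6
I2 ld r5 <- r1: IF@3 ID@4 stall=2 (RAW on I1.r1 (WB@6)) EX@7 MEM@8 WB@9
I3 mul r1 <- r2,r2: IF@4 ID@7 stall=0 (-) EX@8 MEM@9 WB@10
I4 ld r4 <- r1: IF@7 ID@8 stall=2 (RAW on I3.r1 (WB@10)) EX@11 MEM@12 WB@13
I5 ld r4 <- r4: IF@8 ID@11 stall=2 (RAW on I4.r4 (WB@13)) EX@14 MEM@15 WB@16
I6 ld r4 <- r2: IF@11 ID@14 stall=0 (-) EX@15 MEM@16 WB@17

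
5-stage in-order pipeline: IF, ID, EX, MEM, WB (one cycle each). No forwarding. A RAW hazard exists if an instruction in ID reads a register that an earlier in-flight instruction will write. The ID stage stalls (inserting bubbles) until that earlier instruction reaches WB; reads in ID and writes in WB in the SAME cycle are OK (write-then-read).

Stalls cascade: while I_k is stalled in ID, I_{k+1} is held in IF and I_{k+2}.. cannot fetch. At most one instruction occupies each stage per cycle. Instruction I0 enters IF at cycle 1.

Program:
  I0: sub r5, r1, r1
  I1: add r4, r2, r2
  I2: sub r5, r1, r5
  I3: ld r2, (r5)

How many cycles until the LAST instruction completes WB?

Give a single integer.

I0 sub r5 <- r1,r1: IF@1 ID@2 stall=0 (-) EX@3 MEM@4 WB@5
I1 add r4 <- r2,r2: IF@2 ID@3 stall=0 (-) EX@4 MEM@5 WB@6
I2 sub r5 <- r1,r5: IF@3 ID@4 stall=1 (RAW on I0.r5 (WB@5)) EX@6 MEM@7 WB@8
I3 ld r2 <- r5: IF@4 ID@6 stall=2 (RAW on I2.r5 (WB@8)) EX@9 MEM@10 WB@11

Answer: 11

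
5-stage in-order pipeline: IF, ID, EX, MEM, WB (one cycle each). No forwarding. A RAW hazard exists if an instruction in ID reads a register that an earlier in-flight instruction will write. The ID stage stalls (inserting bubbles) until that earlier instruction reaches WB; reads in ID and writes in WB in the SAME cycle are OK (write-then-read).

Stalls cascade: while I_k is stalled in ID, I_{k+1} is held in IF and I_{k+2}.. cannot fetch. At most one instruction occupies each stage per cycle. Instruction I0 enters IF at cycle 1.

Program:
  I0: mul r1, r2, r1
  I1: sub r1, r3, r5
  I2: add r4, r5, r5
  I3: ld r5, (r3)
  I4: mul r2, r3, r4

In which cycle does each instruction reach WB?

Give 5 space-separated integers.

Answer: 5 6 7 8 10

Derivation:
I0 mul r1 <- r2,r1: IF@1 ID@2 stall=0 (-) EX@3 MEM@4 WB@5
I1 sub r1 <- r3,r5: IF@2 ID@3 stall=0 (-) EX@4 MEM@5 WB@6
I2 add r4 <- r5,r5: IF@3 ID@4 stall=0 (-) EX@5 MEM@6 WB@7
I3 ld r5 <- r3: IF@4 ID@5 stall=0 (-) EX@6 MEM@7 WB@8
I4 mul r2 <- r3,r4: IF@5 ID@6 stall=1 (RAW on I2.r4 (WB@7)) EX@8 MEM@9 WB@10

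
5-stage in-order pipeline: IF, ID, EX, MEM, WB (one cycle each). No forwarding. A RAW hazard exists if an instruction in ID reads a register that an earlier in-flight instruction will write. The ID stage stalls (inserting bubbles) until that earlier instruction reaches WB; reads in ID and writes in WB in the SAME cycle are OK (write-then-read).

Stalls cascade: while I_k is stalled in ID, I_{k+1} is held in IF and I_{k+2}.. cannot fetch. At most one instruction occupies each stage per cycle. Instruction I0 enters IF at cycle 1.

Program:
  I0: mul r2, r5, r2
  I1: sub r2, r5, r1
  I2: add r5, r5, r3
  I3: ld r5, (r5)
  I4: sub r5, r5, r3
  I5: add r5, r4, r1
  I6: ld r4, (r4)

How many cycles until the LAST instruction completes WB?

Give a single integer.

Answer: 15

Derivation:
I0 mul r2 <- r5,r2: IF@1 ID@2 stall=0 (-) EX@3 MEM@4 WB@5
I1 sub r2 <- r5,r1: IF@2 ID@3 stall=0 (-) EX@4 MEM@5 WB@6
I2 add r5 <- r5,r3: IF@3 ID@4 stall=0 (-) EX@5 MEM@6 WB@7
I3 ld r5 <- r5: IF@4 ID@5 stall=2 (RAW on I2.r5 (WB@7)) EX@8 MEM@9 WB@10
I4 sub r5 <- r5,r3: IF@5 ID@8 stall=2 (RAW on I3.r5 (WB@10)) EX@11 MEM@12 WB@13
I5 add r5 <- r4,r1: IF@8 ID@11 stall=0 (-) EX@12 MEM@13 WB@14
I6 ld r4 <- r4: IF@11 ID@12 stall=0 (-) EX@13 MEM@14 WB@15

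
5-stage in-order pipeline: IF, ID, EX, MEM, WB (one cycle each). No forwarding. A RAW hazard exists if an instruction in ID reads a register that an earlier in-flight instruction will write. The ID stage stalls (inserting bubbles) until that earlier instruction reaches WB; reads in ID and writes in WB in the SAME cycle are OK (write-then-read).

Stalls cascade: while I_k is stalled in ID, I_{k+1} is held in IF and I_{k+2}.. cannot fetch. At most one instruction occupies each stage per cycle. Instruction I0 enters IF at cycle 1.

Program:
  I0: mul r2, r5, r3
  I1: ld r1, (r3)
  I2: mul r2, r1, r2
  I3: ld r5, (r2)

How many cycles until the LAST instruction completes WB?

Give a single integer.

Answer: 12

Derivation:
I0 mul r2 <- r5,r3: IF@1 ID@2 stall=0 (-) EX@3 MEM@4 WB@5
I1 ld r1 <- r3: IF@2 ID@3 stall=0 (-) EX@4 MEM@5 WB@6
I2 mul r2 <- r1,r2: IF@3 ID@4 stall=2 (RAW on I1.r1 (WB@6)) EX@7 MEM@8 WB@9
I3 ld r5 <- r2: IF@4 ID@7 stall=2 (RAW on I2.r2 (WB@9)) EX@10 MEM@11 WB@12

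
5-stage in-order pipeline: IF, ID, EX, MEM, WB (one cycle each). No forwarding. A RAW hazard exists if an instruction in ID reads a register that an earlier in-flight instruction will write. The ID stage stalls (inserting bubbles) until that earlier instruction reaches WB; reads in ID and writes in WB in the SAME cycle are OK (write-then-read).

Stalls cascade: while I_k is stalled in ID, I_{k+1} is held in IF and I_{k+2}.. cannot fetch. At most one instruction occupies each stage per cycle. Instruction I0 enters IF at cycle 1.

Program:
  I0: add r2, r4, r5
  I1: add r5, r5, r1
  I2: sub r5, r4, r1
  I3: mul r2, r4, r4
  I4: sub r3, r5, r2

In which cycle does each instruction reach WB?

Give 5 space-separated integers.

I0 add r2 <- r4,r5: IF@1 ID@2 stall=0 (-) EX@3 MEM@4 WB@5
I1 add r5 <- r5,r1: IF@2 ID@3 stall=0 (-) EX@4 MEM@5 WB@6
I2 sub r5 <- r4,r1: IF@3 ID@4 stall=0 (-) EX@5 MEM@6 WB@7
I3 mul r2 <- r4,r4: IF@4 ID@5 stall=0 (-) EX@6 MEM@7 WB@8
I4 sub r3 <- r5,r2: IF@5 ID@6 stall=2 (RAW on I3.r2 (WB@8)) EX@9 MEM@10 WB@11

Answer: 5 6 7 8 11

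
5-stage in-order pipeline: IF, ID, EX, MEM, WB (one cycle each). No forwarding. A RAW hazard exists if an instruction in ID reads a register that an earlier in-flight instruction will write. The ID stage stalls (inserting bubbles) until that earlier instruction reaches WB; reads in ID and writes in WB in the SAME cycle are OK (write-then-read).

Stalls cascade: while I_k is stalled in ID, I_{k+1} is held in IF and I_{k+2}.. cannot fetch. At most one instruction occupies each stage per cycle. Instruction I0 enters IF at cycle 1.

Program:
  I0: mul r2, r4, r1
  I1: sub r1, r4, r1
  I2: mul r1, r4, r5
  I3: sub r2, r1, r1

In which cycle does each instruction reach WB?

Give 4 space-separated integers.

I0 mul r2 <- r4,r1: IF@1 ID@2 stall=0 (-) EX@3 MEM@4 WB@5
I1 sub r1 <- r4,r1: IF@2 ID@3 stall=0 (-) EX@4 MEM@5 WB@6
I2 mul r1 <- r4,r5: IF@3 ID@4 stall=0 (-) EX@5 MEM@6 WB@7
I3 sub r2 <- r1,r1: IF@4 ID@5 stall=2 (RAW on I2.r1 (WB@7)) EX@8 MEM@9 WB@10

Answer: 5 6 7 10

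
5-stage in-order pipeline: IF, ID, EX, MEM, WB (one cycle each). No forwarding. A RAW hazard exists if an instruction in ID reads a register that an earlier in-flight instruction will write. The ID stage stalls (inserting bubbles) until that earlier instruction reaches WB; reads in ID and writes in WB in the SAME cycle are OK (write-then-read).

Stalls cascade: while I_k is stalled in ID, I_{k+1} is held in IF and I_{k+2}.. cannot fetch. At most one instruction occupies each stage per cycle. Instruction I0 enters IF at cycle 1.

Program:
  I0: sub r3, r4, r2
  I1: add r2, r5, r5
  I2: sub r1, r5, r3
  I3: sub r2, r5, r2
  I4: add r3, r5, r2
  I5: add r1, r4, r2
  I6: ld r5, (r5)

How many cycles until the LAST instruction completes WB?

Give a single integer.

Answer: 14

Derivation:
I0 sub r3 <- r4,r2: IF@1 ID@2 stall=0 (-) EX@3 MEM@4 WB@5
I1 add r2 <- r5,r5: IF@2 ID@3 stall=0 (-) EX@4 MEM@5 WB@6
I2 sub r1 <- r5,r3: IF@3 ID@4 stall=1 (RAW on I0.r3 (WB@5)) EX@6 MEM@7 WB@8
I3 sub r2 <- r5,r2: IF@4 ID@6 stall=0 (-) EX@7 MEM@8 WB@9
I4 add r3 <- r5,r2: IF@6 ID@7 stall=2 (RAW on I3.r2 (WB@9)) EX@10 MEM@11 WB@12
I5 add r1 <- r4,r2: IF@7 ID@10 stall=0 (-) EX@11 MEM@12 WB@13
I6 ld r5 <- r5: IF@10 ID@11 stall=0 (-) EX@12 MEM@13 WB@14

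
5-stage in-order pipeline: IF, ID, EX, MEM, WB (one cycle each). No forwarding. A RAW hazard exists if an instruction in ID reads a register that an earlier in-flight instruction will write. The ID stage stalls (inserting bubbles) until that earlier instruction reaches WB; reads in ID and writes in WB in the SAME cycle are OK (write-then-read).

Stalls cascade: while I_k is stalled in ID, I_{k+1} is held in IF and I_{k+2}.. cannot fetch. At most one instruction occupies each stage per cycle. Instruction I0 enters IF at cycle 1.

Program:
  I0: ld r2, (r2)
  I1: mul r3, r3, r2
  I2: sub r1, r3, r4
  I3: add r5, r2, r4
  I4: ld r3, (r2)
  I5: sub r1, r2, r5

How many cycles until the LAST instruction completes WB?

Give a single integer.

I0 ld r2 <- r2: IF@1 ID@2 stall=0 (-) EX@3 MEM@4 WB@5
I1 mul r3 <- r3,r2: IF@2 ID@3 stall=2 (RAW on I0.r2 (WB@5)) EX@6 MEM@7 WB@8
I2 sub r1 <- r3,r4: IF@3 ID@6 stall=2 (RAW on I1.r3 (WB@8)) EX@9 MEM@10 WB@11
I3 add r5 <- r2,r4: IF@6 ID@9 stall=0 (-) EX@10 MEM@11 WB@12
I4 ld r3 <- r2: IF@9 ID@10 stall=0 (-) EX@11 MEM@12 WB@13
I5 sub r1 <- r2,r5: IF@10 ID@11 stall=1 (RAW on I3.r5 (WB@12)) EX@13 MEM@14 WB@15

Answer: 15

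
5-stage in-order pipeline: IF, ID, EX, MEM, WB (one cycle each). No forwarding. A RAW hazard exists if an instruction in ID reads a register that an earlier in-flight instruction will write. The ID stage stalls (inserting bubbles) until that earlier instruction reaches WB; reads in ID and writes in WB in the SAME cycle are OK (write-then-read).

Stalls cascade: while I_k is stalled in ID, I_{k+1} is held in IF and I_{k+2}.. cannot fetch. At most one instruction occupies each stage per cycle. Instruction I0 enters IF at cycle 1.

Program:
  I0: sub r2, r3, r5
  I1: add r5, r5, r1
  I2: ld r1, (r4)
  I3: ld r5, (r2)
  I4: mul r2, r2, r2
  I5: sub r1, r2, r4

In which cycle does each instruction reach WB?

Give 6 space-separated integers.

Answer: 5 6 7 8 9 12

Derivation:
I0 sub r2 <- r3,r5: IF@1 ID@2 stall=0 (-) EX@3 MEM@4 WB@5
I1 add r5 <- r5,r1: IF@2 ID@3 stall=0 (-) EX@4 MEM@5 WB@6
I2 ld r1 <- r4: IF@3 ID@4 stall=0 (-) EX@5 MEM@6 WB@7
I3 ld r5 <- r2: IF@4 ID@5 stall=0 (-) EX@6 MEM@7 WB@8
I4 mul r2 <- r2,r2: IF@5 ID@6 stall=0 (-) EX@7 MEM@8 WB@9
I5 sub r1 <- r2,r4: IF@6 ID@7 stall=2 (RAW on I4.r2 (WB@9)) EX@10 MEM@11 WB@12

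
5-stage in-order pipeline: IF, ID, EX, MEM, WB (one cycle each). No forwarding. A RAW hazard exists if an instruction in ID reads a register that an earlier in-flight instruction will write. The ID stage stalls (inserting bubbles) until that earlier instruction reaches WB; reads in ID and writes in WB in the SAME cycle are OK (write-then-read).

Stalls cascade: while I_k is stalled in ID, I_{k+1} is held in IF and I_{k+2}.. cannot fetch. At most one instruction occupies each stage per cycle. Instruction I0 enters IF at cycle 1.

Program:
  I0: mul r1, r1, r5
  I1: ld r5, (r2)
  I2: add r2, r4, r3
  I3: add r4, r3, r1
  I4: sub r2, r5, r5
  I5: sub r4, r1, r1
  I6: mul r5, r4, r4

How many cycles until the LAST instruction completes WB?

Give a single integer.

I0 mul r1 <- r1,r5: IF@1 ID@2 stall=0 (-) EX@3 MEM@4 WB@5
I1 ld r5 <- r2: IF@2 ID@3 stall=0 (-) EX@4 MEM@5 WB@6
I2 add r2 <- r4,r3: IF@3 ID@4 stall=0 (-) EX@5 MEM@6 WB@7
I3 add r4 <- r3,r1: IF@4 ID@5 stall=0 (-) EX@6 MEM@7 WB@8
I4 sub r2 <- r5,r5: IF@5 ID@6 stall=0 (-) EX@7 MEM@8 WB@9
I5 sub r4 <- r1,r1: IF@6 ID@7 stall=0 (-) EX@8 MEM@9 WB@10
I6 mul r5 <- r4,r4: IF@7 ID@8 stall=2 (RAW on I5.r4 (WB@10)) EX@11 MEM@12 WB@13

Answer: 13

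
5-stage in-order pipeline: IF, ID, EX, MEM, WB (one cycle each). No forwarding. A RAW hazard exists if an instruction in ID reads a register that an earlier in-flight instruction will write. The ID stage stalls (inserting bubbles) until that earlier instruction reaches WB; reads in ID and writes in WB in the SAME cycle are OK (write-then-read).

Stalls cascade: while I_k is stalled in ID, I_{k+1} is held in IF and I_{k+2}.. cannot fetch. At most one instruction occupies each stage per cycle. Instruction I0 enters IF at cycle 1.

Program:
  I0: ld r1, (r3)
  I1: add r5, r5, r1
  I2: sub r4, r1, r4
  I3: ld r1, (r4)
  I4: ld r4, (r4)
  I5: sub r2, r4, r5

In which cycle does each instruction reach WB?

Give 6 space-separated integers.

Answer: 5 8 9 12 13 16

Derivation:
I0 ld r1 <- r3: IF@1 ID@2 stall=0 (-) EX@3 MEM@4 WB@5
I1 add r5 <- r5,r1: IF@2 ID@3 stall=2 (RAW on I0.r1 (WB@5)) EX@6 MEM@7 WB@8
I2 sub r4 <- r1,r4: IF@3 ID@6 stall=0 (-) EX@7 MEM@8 WB@9
I3 ld r1 <- r4: IF@6 ID@7 stall=2 (RAW on I2.r4 (WB@9)) EX@10 MEM@11 WB@12
I4 ld r4 <- r4: IF@7 ID@10 stall=0 (-) EX@11 MEM@12 WB@13
I5 sub r2 <- r4,r5: IF@10 ID@11 stall=2 (RAW on I4.r4 (WB@13)) EX@14 MEM@15 WB@16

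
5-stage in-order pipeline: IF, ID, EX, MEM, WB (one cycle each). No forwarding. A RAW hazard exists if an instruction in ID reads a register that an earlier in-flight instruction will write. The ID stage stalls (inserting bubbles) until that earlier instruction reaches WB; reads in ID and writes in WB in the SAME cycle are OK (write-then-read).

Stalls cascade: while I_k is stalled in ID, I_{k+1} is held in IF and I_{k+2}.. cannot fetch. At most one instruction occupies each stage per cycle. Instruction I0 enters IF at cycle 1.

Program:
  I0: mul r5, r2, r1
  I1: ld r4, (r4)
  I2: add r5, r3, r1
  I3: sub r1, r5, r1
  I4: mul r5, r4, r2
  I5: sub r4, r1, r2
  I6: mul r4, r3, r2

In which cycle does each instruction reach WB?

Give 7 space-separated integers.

Answer: 5 6 7 10 11 13 14

Derivation:
I0 mul r5 <- r2,r1: IF@1 ID@2 stall=0 (-) EX@3 MEM@4 WB@5
I1 ld r4 <- r4: IF@2 ID@3 stall=0 (-) EX@4 MEM@5 WB@6
I2 add r5 <- r3,r1: IF@3 ID@4 stall=0 (-) EX@5 MEM@6 WB@7
I3 sub r1 <- r5,r1: IF@4 ID@5 stall=2 (RAW on I2.r5 (WB@7)) EX@8 MEM@9 WB@10
I4 mul r5 <- r4,r2: IF@5 ID@8 stall=0 (-) EX@9 MEM@10 WB@11
I5 sub r4 <- r1,r2: IF@8 ID@9 stall=1 (RAW on I3.r1 (WB@10)) EX@11 MEM@12 WB@13
I6 mul r4 <- r3,r2: IF@9 ID@11 stall=0 (-) EX@12 MEM@13 WB@14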